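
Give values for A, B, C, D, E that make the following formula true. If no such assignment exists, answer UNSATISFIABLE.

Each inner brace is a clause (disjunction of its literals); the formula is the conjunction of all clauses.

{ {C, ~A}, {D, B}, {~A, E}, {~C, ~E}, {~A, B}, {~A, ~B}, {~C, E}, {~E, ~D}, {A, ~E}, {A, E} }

Branch on C: set C = 1.
The clause (~E) is unit, so E = 0.
Now (E) is unsatisfied and unit — conflict.
So C must be the other value — set C = 0.
The clause (~A) is unit, so A = 0.
The clause (~E) is unit, so E = 0.
Now (E) is unsatisfied and unit — conflict.
Neither C = 1 nor C = 0 works.

UNSATISFIABLE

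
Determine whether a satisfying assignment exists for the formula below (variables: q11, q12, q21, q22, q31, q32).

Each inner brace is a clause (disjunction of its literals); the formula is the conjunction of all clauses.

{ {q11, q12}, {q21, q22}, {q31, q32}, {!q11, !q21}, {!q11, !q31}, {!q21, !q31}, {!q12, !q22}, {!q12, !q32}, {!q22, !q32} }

No, unsatisfiable

Case q11 = true:
The clause (!q21) is unit, so q21 = false.
The clause (q22) is unit, so q22 = true.
The clause (!q31) is unit, so q31 = false.
The clause (q32) is unit, so q32 = true.
That conflicts with the unit clause (!q32).
Backtrack on q11: now try q11 = false.
The clause (q12) is unit, so q12 = true.
The clause (!q22) is unit, so q22 = false.
The clause (q21) is unit, so q21 = true.
The clause (!q31) is unit, so q31 = false.
The clause (q32) is unit, so q32 = true.
That conflicts with the unit clause (!q32).
Either choice for q11 ends in contradiction.
No assignment satisfies every clause.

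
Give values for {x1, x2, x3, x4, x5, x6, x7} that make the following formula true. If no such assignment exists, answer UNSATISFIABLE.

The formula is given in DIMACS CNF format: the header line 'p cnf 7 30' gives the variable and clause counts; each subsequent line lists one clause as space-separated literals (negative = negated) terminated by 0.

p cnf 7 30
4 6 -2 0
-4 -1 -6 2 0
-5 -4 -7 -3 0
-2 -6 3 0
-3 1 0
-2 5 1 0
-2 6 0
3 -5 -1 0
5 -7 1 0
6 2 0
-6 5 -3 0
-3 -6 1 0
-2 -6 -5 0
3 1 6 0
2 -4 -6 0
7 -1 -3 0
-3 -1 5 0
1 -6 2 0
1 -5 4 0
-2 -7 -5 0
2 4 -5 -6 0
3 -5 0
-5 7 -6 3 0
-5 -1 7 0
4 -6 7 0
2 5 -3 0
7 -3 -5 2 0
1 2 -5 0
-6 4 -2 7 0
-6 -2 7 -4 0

x1: True,  x2: False,  x3: False,  x4: False,  x5: False,  x6: True,  x7: True

Suppose x3 = False.
The clause (¬x5) is unit, so x5 = False.
Suppose x2 = False.
The clause (x6) is unit, so x6 = True.
The clause (¬x4) is unit, so x4 = False.
The clause (x1) is unit, so x1 = True.
The clause (x7) is unit, so x7 = True.
All clauses are satisfied.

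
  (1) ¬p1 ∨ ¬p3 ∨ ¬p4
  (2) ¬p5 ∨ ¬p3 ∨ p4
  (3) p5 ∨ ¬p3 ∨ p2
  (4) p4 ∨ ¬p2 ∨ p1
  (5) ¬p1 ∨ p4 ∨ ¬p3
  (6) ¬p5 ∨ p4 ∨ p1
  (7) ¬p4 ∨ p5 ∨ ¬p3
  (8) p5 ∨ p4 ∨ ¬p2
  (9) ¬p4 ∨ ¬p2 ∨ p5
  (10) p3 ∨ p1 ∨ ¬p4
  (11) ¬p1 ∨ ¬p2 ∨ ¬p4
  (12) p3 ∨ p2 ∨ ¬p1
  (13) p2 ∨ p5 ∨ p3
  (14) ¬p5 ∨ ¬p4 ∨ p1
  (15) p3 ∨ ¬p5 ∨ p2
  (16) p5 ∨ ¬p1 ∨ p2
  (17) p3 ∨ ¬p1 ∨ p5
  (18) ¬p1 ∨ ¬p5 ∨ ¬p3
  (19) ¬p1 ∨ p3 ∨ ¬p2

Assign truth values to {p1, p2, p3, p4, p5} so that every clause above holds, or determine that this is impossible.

UNSATISFIABLE

Try p1 = False.
Try p4 = True.
(p3) alone gives p3 = True.
(p5) alone gives p5 = True.
Now (¬p5) is unsatisfied and unit — conflict.
Undo p4 and try p4 = False.
(¬p2) alone gives p2 = False.
(¬p5) alone gives p5 = False.
(¬p3) alone gives p3 = False.
Now (p3) is unsatisfied and unit — conflict.
Both values of p4 lead to a conflict.
Undo p1 and try p1 = True.
Try p3 = False.
(p2) alone gives p2 = True.
Now (¬p2) is unsatisfied and unit — conflict.
Undo p3 and try p3 = True.
(¬p4) alone gives p4 = False.
Now (p4) is unsatisfied and unit — conflict.
Both values of p3 lead to a conflict.
Both values of p1 lead to a conflict.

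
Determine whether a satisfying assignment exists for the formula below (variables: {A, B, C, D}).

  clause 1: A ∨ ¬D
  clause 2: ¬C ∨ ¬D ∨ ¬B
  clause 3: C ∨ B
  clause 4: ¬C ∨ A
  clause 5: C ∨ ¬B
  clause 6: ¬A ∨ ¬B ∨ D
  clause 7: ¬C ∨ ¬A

No, unsatisfiable

Try A = True.
Unit clause (¬C) forces C = False.
Unit clause (B) forces B = True.
That conflicts with the unit clause (¬B).
Backtrack on A: now try A = False.
Unit clause (¬D) forces D = False.
Unit clause (¬C) forces C = False.
Unit clause (B) forces B = True.
That conflicts with the unit clause (¬B).
Neither A = True nor A = False works.
No assignment satisfies every clause.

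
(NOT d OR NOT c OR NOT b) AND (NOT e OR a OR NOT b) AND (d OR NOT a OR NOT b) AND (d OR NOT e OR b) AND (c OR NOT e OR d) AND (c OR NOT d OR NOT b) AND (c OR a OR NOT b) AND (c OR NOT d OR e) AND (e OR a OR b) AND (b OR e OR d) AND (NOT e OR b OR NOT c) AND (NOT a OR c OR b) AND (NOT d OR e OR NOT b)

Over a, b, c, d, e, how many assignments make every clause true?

3

There are 2^5 = 32 truth assignments over (a, b, c, d, e).
Split on a. With a = true, the clauses containing a are satisfied and NOT a drops from the rest; 1 of the 2^4 = 16 assignments to the other variables satisfy what remains.
With a = false, by the same count on the reduced clause set, 2 assignments work.
Total: 1 + 2 = 3.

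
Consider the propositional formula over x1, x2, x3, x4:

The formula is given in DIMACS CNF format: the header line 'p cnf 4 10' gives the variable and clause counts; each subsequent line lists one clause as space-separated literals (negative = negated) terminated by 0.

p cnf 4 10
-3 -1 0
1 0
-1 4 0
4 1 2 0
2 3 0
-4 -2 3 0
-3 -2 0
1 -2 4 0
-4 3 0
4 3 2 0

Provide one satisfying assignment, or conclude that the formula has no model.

Unit clause (x1) forces x1 = True.
Unit clause (¬x3) forces x3 = False.
Unit clause (x4) forces x4 = True.
But (¬x4) is also a unit clause — contradiction.

UNSATISFIABLE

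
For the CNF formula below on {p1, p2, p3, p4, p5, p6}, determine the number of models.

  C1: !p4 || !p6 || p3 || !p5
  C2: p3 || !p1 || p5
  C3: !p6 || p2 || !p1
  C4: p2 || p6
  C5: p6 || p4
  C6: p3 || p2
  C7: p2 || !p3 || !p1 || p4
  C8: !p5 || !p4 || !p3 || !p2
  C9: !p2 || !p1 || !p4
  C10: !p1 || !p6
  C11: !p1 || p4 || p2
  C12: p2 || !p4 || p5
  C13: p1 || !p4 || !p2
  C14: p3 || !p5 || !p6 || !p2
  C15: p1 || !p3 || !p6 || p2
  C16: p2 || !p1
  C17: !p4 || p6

There are 2^6 = 64 truth assignments over (p1, p2, p3, p4, p5, p6).
Split on p5. With p5 = true, the clauses containing p5 are satisfied and !p5 drops from the rest; 1 of the 2^5 = 32 assignments to the other variables satisfy what remains.
With p5 = false, by the same count on the reduced clause set, 2 assignments work.
Total: 1 + 2 = 3.

3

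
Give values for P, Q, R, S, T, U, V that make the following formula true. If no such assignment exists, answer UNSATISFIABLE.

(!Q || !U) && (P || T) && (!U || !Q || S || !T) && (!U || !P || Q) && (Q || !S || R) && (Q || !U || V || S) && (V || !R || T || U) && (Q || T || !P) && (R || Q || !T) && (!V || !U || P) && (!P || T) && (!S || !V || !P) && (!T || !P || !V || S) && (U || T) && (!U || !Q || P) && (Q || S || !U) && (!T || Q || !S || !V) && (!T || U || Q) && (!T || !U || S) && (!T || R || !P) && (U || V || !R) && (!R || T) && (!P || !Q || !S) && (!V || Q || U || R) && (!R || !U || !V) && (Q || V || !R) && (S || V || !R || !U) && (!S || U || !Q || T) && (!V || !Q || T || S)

P: false, Q: true, R: false, S: false, T: true, U: false, V: true

Branch on Q: set Q = true.
(!U) alone gives U = false.
(T) alone gives T = true.
Branch on R: set R = false.
(!P) alone gives P = false.
Every clause is now satisfied; S, V are unconstrained.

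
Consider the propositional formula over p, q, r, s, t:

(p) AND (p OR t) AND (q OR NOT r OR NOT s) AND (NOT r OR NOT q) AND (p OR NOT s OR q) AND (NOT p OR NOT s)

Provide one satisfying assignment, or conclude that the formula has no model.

Unit clause (p) forces p = true.
Unit clause (NOT s) forces s = false.
Branch on r: set r = false.
No clause remains; q, t are free.

p=true,  q=true,  r=false,  s=false,  t=true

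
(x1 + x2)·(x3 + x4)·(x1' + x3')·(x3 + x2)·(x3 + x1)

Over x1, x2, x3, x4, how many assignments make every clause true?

3

There are 2^4 = 16 truth assignments over (x1, x2, x3, x4).
Check each against the 5 clauses (columns in the order x1, x2, x3, x4):
  F F F F  ✗ fails (x1 + x2)
  F F F T  ✗ fails (x1 + x2)
  F F T F  ✗ fails (x1 + x2)
  F F T T  ✗ fails (x1 + x2)
  F T F F  ✗ fails (x3 + x4)
  F T F T  ✗ fails (x3 + x1)
  F T T F  ✓ satisfies all
  F T T T  ✓ satisfies all
  T F F F  ✗ fails (x3 + x4)
  T F F T  ✗ fails (x3 + x2)
  T F T F  ✗ fails (x1' + x3')
  T F T T  ✗ fails (x1' + x3')
  T T F F  ✗ fails (x3 + x4)
  T T F T  ✓ satisfies all
  T T T F  ✗ fails (x1' + x3')
  T T T T  ✗ fails (x1' + x3')
3 of the 16 rows are models.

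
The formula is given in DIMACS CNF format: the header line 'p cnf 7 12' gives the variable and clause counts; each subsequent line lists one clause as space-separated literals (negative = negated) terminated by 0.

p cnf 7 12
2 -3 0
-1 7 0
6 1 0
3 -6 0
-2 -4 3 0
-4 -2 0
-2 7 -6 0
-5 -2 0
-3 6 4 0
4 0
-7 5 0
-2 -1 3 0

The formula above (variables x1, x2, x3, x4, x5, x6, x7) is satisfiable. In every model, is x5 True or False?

True

Suppose x5 = False.
Unit clause (x4) forces x4 = True.
Unit clause (¬x2) forces x2 = False.
Unit clause (¬x3) forces x3 = False.
Unit clause (¬x6) forces x6 = False.
Unit clause (x1) forces x1 = True.
Unit clause (x7) forces x7 = True.
Now (¬x7) is unsatisfied and unit — conflict.
So every satisfying assignment has x5 = True.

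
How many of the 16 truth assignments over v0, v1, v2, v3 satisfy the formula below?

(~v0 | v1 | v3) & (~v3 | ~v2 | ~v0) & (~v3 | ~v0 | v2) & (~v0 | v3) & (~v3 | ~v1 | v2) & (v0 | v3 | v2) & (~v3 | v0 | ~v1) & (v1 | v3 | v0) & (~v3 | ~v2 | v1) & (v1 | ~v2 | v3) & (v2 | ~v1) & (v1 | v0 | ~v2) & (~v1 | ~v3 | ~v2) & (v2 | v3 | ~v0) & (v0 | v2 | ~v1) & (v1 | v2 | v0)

1

There are 2^4 = 16 truth assignments over (v0, v1, v2, v3).
Split on v3. With v3 = 1, the clauses containing v3 are satisfied and ~v3 drops from the rest; 0 of the 2^3 = 8 assignments to the other variables satisfy what remains.
With v3 = 0, by the same count on the reduced clause set, 1 assignment works.
(One model: v0=F, v1=T, v2=T, v3=F.)
Total: 0 + 1 = 1.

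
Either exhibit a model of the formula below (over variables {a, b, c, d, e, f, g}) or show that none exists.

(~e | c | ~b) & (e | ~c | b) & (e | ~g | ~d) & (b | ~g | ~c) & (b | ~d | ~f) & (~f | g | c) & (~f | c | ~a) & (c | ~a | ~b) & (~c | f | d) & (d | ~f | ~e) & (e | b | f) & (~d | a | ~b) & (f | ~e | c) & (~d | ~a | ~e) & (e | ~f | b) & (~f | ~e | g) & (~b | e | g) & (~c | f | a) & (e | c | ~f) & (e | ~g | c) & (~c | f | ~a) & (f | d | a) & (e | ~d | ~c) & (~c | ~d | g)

a ↦ 1; b ↦ 1; c ↦ 1; d ↦ 0; e ↦ 0; f ↦ 1; g ↦ 1

Branch on e: set e = 0.
Branch on c: set c = 1.
From the singleton clause (b), b = 1.
From the singleton clause (g), g = 1.
From the singleton clause (~d), d = 0.
From the singleton clause (f), f = 1.
All clauses hold; a can take either value.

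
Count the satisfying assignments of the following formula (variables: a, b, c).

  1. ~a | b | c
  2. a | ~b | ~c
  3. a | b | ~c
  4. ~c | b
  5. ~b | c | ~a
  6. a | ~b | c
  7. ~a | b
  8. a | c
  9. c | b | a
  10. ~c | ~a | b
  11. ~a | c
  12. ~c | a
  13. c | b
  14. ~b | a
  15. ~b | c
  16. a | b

1

There are 2^3 = 8 truth assignments over (a, b, c).
Check each against the 16 clauses (columns in the order a, b, c):
  F F F  ✗ fails (a | c)
  F F T  ✗ fails (a | b | ~c)
  F T F  ✗ fails (a | ~b | c)
  F T T  ✗ fails (a | ~b | ~c)
  T F F  ✗ fails (~a | b | c)
  T F T  ✗ fails (~c | b)
  T T F  ✗ fails (~b | c | ~a)
  T T T  ✓ satisfies all
1 of the 8 rows is a model.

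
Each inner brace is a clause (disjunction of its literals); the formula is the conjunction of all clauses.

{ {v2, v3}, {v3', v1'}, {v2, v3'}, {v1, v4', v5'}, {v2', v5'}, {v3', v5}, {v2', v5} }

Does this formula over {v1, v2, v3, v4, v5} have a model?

Branch on v2: set v2 = 1.
Unit clause (v5') forces v5 = 0.
But (v5) is also a unit clause — contradiction.
Backtrack on v2: now try v2 = 0.
Unit clause (v3) forces v3 = 1.
But (v3') is also a unit clause — contradiction.
Neither v2 = 1 nor v2 = 0 works.
No assignment satisfies every clause.

Unsatisfiable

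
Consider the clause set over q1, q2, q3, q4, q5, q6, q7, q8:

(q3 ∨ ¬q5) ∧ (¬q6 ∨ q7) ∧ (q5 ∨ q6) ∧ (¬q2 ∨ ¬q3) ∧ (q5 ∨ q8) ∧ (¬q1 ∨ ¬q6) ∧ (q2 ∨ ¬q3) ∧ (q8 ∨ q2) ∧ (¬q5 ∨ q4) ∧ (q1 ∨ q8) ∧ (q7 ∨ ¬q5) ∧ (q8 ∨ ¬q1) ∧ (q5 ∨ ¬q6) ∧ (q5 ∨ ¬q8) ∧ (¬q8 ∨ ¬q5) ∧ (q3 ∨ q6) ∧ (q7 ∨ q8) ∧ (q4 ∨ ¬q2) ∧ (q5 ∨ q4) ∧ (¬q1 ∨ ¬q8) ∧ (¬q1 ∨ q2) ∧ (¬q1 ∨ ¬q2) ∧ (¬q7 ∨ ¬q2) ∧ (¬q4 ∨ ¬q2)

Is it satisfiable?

Case q3 = True:
From the singleton clause (¬q2), q2 = False.
Now (q2) is unsatisfied and unit — conflict.
Backtrack on q3: now try q3 = False.
From the singleton clause (¬q5), q5 = False.
From the singleton clause (q6), q6 = True.
Now (¬q6) is unsatisfied and unit — conflict.
Either choice for q3 ends in contradiction.
No assignment satisfies every clause.

No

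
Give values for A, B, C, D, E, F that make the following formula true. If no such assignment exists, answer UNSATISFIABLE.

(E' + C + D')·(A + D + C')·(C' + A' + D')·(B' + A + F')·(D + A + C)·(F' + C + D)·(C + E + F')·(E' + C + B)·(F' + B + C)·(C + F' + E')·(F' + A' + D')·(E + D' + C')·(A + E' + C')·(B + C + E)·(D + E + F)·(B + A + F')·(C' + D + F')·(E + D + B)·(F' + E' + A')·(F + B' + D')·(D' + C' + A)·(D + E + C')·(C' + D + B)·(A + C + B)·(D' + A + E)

Case E = 1:
Case C = 1:
(A) alone gives A = 1.
(D') alone gives D = 0.
(F') alone gives F = 0.
(B) alone gives B = 1.
This assignment satisfies each clause.

A=1, B=1, C=1, D=0, E=1, F=0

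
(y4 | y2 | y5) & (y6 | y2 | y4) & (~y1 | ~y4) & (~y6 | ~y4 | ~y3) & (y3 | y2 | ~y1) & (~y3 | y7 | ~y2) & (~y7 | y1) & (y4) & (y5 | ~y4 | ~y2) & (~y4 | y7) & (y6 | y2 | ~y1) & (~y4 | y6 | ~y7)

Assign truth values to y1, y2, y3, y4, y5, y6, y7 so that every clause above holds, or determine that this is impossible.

UNSATISFIABLE

From the singleton clause (y4), y4 = 1.
From the singleton clause (~y1), y1 = 0.
From the singleton clause (~y7), y7 = 0.
But (y7) is also a unit clause — contradiction.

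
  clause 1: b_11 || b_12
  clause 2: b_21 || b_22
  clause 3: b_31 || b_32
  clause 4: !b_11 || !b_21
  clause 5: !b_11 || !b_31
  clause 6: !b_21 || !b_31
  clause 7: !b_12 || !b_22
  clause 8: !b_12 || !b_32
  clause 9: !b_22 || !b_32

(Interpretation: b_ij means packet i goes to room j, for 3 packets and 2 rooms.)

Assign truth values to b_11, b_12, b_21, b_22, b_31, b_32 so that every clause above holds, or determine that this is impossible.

UNSATISFIABLE

Try b_11 = true.
From the singleton clause (!b_21), b_21 = false.
From the singleton clause (b_22), b_22 = true.
From the singleton clause (!b_31), b_31 = false.
From the singleton clause (b_32), b_32 = true.
That conflicts with the unit clause (!b_32).
Backtrack on b_11: now try b_11 = false.
From the singleton clause (b_12), b_12 = true.
From the singleton clause (!b_22), b_22 = false.
From the singleton clause (b_21), b_21 = true.
From the singleton clause (!b_31), b_31 = false.
From the singleton clause (b_32), b_32 = true.
That conflicts with the unit clause (!b_32).
Neither b_11 = true nor b_11 = false works.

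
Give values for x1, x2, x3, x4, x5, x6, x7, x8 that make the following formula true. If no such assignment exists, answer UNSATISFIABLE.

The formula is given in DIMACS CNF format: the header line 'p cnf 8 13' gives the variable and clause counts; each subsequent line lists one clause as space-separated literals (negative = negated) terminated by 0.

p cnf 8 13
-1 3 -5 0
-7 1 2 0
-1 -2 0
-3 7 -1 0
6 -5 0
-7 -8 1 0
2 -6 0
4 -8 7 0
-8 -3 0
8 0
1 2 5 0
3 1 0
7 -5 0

From the singleton clause (x8), x8 = True.
From the singleton clause (¬x3), x3 = False.
From the singleton clause (x1), x1 = True.
From the singleton clause (¬x5), x5 = False.
From the singleton clause (¬x2), x2 = False.
From the singleton clause (¬x6), x6 = False.
Case x4 = True:
Every clause is now satisfied; x7 is unconstrained.

x1: True, x2: False, x3: False, x4: True, x5: False, x6: False, x7: True, x8: True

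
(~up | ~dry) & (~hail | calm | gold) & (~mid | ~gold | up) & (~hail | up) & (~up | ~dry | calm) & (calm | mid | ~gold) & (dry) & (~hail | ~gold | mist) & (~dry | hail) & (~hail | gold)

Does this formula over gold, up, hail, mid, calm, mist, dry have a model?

No, unsatisfiable

Unit clause (dry) forces dry = 1.
Unit clause (~up) forces up = 0.
Unit clause (~hail) forces hail = 0.
Now (hail) is unsatisfied and unit — conflict.
No assignment satisfies every clause.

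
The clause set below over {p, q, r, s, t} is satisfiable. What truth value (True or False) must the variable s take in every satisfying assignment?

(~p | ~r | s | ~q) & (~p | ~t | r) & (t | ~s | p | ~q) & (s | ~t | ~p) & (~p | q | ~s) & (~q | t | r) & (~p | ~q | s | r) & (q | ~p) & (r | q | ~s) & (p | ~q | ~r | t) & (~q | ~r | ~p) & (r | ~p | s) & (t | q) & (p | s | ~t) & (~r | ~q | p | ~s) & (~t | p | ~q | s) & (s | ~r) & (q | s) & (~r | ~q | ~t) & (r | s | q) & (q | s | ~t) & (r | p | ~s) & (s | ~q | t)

Suppose s = 0.
(~r) alone gives r = 0.
(~p) alone gives p = 0.
(~t) alone gives t = 0.
(~q) alone gives q = 0.
But (q) is also a unit clause — contradiction.
So every satisfying assignment has s = True.

True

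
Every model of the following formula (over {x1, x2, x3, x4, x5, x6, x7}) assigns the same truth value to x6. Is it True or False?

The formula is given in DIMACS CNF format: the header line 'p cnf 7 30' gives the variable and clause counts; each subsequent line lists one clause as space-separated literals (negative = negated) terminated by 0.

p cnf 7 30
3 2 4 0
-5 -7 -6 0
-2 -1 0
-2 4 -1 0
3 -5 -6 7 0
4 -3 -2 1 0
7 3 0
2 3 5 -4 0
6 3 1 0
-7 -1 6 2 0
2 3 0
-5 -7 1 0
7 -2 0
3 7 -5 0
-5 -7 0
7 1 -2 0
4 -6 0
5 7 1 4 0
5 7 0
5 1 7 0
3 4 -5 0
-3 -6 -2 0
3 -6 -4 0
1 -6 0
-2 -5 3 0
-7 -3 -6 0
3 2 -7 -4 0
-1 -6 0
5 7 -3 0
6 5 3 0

Suppose x6 = True.
The clause (x4) is unit, so x4 = True.
The clause (x3) is unit, so x3 = True.
The clause (¬x2) is unit, so x2 = False.
The clause (x1) is unit, so x1 = True.
That conflicts with the unit clause (¬x1).
So every satisfying assignment has x6 = False.

False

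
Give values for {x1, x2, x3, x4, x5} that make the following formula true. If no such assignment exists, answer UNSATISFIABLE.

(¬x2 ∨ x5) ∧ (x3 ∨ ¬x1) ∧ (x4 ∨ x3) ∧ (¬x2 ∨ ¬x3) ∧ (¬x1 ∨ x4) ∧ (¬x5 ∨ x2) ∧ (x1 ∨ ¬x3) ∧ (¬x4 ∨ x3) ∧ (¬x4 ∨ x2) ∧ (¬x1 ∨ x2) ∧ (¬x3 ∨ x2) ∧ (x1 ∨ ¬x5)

UNSATISFIABLE

Case x2 = False:
(¬x5) alone gives x5 = False.
(¬x4) alone gives x4 = False.
(x3) alone gives x3 = True.
But (¬x3) is also a unit clause — contradiction.
So x2 must be the other value — set x2 = True.
(x5) alone gives x5 = True.
(¬x3) alone gives x3 = False.
(¬x1) alone gives x1 = False.
But (x1) is also a unit clause — contradiction.
Both values of x2 lead to a conflict.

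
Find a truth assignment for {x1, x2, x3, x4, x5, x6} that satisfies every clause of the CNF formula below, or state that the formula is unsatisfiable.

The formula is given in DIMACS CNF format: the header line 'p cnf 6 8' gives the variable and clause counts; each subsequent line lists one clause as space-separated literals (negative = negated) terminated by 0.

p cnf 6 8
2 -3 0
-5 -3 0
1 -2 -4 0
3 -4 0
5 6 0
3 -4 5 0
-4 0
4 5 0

x1 ↦ False, x2 ↦ True, x3 ↦ False, x4 ↦ False, x5 ↦ True, x6 ↦ False

Unit clause (¬x4) forces x4 = False.
Unit clause (x5) forces x5 = True.
Unit clause (¬x3) forces x3 = False.
No clause remains; x1, x2, x6 are free.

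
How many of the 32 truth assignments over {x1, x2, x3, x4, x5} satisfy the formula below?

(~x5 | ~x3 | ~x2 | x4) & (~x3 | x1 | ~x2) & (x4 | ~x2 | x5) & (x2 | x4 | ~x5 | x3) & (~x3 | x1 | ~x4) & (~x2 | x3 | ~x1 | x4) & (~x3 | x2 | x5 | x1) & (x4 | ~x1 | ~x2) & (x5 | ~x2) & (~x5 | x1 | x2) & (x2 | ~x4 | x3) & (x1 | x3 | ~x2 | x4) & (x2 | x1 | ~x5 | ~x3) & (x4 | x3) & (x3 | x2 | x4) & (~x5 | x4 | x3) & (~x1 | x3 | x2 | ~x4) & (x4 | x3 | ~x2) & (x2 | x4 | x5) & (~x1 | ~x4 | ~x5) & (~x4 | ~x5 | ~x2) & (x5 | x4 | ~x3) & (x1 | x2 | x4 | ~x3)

2

There are 2^5 = 32 truth assignments over (x1, x2, x3, x4, x5).
Split on x5. With x5 = 1, the clauses containing x5 are satisfied and ~x5 drops from the rest; 1 of the 2^4 = 16 assignments to the other variables satisfy what remains.
With x5 = 0, by the same count on the reduced clause set, 1 assignment works.
(One model: x1=T, x2=F, x3=T, x4=F, x5=T.)
Total: 1 + 1 = 2.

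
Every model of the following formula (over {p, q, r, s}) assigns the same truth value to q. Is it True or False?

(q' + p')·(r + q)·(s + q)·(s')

Suppose q = 0.
(r) alone gives r = 1.
(s) alone gives s = 1.
Now (s') is unsatisfied and unit — conflict.
So every satisfying assignment has q = True.

True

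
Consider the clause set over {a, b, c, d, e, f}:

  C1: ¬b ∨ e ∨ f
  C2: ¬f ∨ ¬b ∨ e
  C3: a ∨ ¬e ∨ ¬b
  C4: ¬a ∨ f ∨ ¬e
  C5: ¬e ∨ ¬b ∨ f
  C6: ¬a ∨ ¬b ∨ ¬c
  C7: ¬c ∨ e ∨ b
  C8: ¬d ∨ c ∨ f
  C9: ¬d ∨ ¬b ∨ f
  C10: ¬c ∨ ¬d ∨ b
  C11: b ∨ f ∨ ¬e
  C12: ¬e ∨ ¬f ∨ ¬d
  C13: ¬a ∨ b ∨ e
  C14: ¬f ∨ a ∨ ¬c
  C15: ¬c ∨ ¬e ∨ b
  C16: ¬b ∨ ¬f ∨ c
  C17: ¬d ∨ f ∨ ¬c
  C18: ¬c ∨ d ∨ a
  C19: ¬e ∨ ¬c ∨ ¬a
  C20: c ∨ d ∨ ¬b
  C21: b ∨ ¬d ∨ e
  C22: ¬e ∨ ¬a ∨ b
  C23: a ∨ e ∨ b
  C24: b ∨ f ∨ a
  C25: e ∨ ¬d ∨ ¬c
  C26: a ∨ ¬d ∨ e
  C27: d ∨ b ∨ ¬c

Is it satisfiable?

Yes

Branch on b: set b = False.
Branch on c: set c = False.
Branch on d: set d = False.
Branch on f: set f = True.
Branch on a: set a = False.
(e) alone gives e = True.
All clauses are satisfied.
A satisfying assignment: a: False, b: False, c: False, d: False, e: True, f: True.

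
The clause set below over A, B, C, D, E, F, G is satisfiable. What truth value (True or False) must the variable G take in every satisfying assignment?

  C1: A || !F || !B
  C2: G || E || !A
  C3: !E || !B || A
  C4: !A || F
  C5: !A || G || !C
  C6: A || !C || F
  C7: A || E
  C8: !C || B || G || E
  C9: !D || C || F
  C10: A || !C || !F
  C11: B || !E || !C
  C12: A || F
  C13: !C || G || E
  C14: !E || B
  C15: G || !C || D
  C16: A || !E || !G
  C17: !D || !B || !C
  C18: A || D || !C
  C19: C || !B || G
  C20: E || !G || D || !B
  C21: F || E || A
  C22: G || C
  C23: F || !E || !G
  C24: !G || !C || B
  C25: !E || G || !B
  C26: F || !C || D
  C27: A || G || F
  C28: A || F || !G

True

Suppose G = false.
(C) alone gives C = true.
(!A) alone gives A = false.
(F) alone gives F = true.
Now (!F) is unsatisfied and unit — conflict.
So every satisfying assignment has G = True.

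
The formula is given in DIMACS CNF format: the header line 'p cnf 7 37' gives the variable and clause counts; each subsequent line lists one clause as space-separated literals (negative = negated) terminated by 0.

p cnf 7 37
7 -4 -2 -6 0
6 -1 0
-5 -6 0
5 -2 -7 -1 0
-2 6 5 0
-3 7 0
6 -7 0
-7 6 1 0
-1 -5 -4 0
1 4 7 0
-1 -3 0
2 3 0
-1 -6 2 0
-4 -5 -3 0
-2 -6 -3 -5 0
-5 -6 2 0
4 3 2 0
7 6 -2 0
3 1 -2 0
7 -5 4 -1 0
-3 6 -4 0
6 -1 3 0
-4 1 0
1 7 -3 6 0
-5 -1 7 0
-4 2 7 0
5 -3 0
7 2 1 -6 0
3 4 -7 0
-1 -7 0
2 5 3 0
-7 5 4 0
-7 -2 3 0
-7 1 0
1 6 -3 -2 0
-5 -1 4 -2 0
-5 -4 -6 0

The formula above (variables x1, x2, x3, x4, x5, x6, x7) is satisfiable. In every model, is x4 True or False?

Suppose x4 = True.
Unit clause (x1) forces x1 = True.
Unit clause (x6) forces x6 = True.
Unit clause (¬x5) forces x5 = False.
Unit clause (¬x3) forces x3 = False.
Unit clause (x2) forces x2 = True.
Unit clause (x7) forces x7 = True.
But (¬x7) is also a unit clause — contradiction.
So every satisfying assignment has x4 = False.

False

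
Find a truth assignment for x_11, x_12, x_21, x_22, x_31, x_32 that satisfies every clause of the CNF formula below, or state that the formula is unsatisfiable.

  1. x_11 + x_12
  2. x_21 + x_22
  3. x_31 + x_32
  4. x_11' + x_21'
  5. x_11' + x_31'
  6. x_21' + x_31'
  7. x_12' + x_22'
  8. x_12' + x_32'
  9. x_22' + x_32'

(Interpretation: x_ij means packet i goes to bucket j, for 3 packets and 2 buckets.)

Branch on x_11: set x_11 = 1.
Unit clause (x_21') forces x_21 = 0.
Unit clause (x_22) forces x_22 = 1.
Unit clause (x_31') forces x_31 = 0.
Unit clause (x_32) forces x_32 = 1.
Now (x_32') is unsatisfied and unit — conflict.
Undo x_11 and try x_11 = 0.
Unit clause (x_12) forces x_12 = 1.
Unit clause (x_22') forces x_22 = 0.
Unit clause (x_21) forces x_21 = 1.
Unit clause (x_31') forces x_31 = 0.
Unit clause (x_32) forces x_32 = 1.
Now (x_32') is unsatisfied and unit — conflict.
Both values of x_11 lead to a conflict.

UNSATISFIABLE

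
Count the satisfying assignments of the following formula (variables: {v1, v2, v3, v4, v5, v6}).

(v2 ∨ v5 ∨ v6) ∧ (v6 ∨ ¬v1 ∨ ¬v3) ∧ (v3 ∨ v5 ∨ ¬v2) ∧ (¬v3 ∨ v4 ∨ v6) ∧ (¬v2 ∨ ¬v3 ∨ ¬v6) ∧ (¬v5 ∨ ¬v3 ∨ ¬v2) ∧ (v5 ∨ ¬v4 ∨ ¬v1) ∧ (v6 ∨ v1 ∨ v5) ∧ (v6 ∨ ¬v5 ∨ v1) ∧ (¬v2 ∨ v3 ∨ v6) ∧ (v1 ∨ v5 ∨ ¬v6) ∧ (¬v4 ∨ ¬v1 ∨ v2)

There are 2^6 = 64 truth assignments over (v1, v2, v3, v4, v5, v6).
Split on v6. With v6 = True, the clauses containing v6 are satisfied and ¬v6 drops from the rest; 12 of the 2^5 = 32 assignments to the other variables satisfy what remains.
With v6 = False, by the same count on the reduced clause set, 1 assignment works.
(One model: v1=F, v2=F, v3=F, v4=F, v5=T, v6=T.)
Total: 12 + 1 = 13.

13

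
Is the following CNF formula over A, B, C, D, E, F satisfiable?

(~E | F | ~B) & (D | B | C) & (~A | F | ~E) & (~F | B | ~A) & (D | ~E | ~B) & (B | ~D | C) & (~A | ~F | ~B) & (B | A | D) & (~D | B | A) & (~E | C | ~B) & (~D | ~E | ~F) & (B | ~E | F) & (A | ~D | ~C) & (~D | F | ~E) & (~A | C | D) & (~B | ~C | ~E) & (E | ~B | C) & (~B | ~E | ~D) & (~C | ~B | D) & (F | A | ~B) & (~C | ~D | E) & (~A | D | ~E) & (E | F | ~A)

No

Try E = 0.
Try B = 0.
Try D = 1.
Unit clause (C) forces C = 1.
That conflicts with the unit clause (~C).
Undo D and try D = 0.
Unit clause (C) forces C = 1.
Unit clause (A) forces A = 1.
Unit clause (~F) forces F = 0.
That conflicts with the unit clause (F).
Both values of D lead to a conflict.
Undo B and try B = 1.
Unit clause (C) forces C = 1.
Unit clause (D) forces D = 1.
That conflicts with the unit clause (~D).
Both values of B lead to a conflict.
Undo E and try E = 1.
Try F = 1.
Unit clause (~D) forces D = 0.
Unit clause (~B) forces B = 0.
Unit clause (C) forces C = 1.
Unit clause (~A) forces A = 0.
That conflicts with the unit clause (A).
Undo F and try F = 0.
Unit clause (~B) forces B = 0.
That conflicts with the unit clause (B).
Both values of F lead to a conflict.
Both values of E lead to a conflict.
No assignment satisfies every clause.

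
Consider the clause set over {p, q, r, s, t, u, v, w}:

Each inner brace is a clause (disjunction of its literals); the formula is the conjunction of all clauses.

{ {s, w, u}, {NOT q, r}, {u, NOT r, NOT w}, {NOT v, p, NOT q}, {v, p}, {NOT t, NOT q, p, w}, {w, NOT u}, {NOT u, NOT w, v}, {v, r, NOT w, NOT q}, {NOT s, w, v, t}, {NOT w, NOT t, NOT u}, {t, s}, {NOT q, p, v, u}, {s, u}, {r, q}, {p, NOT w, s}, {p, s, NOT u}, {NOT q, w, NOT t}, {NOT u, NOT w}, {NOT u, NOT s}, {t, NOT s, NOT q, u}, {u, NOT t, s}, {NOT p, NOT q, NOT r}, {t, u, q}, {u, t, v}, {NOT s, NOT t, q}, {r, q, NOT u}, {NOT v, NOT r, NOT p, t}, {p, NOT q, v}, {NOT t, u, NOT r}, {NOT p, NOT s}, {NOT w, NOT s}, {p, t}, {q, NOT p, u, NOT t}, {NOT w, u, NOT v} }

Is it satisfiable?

Case q = false:
From the singleton clause (r), r = true.
Case u = true:
From the singleton clause (w), w = true.
Now (NOT w) is unsatisfied and unit — conflict.
So u must be the other value — set u = false.
From the singleton clause (NOT w), w = false.
From the singleton clause (s), s = true.
From the singleton clause (t), t = true.
Now (NOT t) is unsatisfied and unit — conflict.
Either choice for u ends in contradiction.
So q must be the other value — set q = true.
From the singleton clause (r), r = true.
From the singleton clause (NOT p), p = false.
From the singleton clause (NOT v), v = false.
Now (v) is unsatisfied and unit — conflict.
Either choice for q ends in contradiction.
No assignment satisfies every clause.

Unsatisfiable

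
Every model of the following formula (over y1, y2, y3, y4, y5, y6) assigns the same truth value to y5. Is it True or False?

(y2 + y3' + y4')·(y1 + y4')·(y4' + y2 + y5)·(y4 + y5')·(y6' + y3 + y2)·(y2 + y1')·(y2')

Suppose y5 = 1.
The clause (y4) is unit, so y4 = 1.
The clause (y1) is unit, so y1 = 1.
The clause (y2) is unit, so y2 = 1.
That conflicts with the unit clause (y2').
So every satisfying assignment has y5 = False.

False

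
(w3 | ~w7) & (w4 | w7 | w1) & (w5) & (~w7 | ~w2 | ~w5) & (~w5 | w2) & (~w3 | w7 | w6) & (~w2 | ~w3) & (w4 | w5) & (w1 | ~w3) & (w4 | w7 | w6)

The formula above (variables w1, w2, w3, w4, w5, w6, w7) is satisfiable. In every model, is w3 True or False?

Suppose w3 = 1.
The clause (w5) is unit, so w5 = 1.
The clause (w2) is unit, so w2 = 1.
Now (~w2) is unsatisfied and unit — conflict.
So every satisfying assignment has w3 = False.

False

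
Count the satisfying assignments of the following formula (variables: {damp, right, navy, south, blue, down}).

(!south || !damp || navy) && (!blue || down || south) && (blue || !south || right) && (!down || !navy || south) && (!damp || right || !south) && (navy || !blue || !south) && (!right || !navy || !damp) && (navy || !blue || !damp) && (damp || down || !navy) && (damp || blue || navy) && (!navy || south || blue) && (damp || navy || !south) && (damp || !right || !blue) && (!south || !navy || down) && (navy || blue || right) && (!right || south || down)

4

There are 2^6 = 64 truth assignments over (damp, right, navy, south, blue, down).
Split on blue. With blue = true, the clauses containing blue are satisfied and !blue drops from the rest; 2 of the 2^5 = 32 assignments to the other variables satisfy what remains.
With blue = false, by the same count on the reduced clause set, 2 assignments work.
Total: 2 + 2 = 4.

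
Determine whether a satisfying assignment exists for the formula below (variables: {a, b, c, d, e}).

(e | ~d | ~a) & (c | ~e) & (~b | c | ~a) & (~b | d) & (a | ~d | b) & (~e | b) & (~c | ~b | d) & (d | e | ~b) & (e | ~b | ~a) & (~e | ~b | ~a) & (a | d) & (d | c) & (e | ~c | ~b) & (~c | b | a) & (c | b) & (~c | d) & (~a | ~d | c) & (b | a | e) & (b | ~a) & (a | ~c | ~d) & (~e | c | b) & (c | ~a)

Satisfiable

Suppose c = 0.
From the singleton clause (~e), e = 0.
From the singleton clause (d), d = 1.
From the singleton clause (~a), a = 0.
From the singleton clause (b), b = 1.
All clauses are satisfied.
A satisfying assignment: a ↦ 0; b ↦ 1; c ↦ 0; d ↦ 1; e ↦ 0.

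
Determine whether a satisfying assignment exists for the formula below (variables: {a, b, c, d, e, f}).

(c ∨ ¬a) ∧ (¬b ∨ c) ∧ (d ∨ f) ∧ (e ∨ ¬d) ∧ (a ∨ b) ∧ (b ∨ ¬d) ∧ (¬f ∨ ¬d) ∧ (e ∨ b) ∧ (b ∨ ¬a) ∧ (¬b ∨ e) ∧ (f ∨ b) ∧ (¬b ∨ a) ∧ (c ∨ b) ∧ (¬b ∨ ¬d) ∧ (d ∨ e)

Case c = True:
Case d = False:
Unit clause (f) forces f = True.
Unit clause (e) forces e = True.
Case a = True:
Unit clause (b) forces b = True.
This assignment satisfies each clause.
A satisfying assignment: a ↦ True; b ↦ True; c ↦ True; d ↦ False; e ↦ True; f ↦ True.

Yes, satisfiable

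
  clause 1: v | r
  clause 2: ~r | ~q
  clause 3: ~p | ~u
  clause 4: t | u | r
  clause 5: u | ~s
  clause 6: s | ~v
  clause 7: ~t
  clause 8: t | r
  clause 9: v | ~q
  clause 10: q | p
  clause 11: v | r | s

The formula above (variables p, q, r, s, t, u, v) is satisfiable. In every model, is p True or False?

True

Suppose p = 0.
(~t) alone gives t = 0.
(r) alone gives r = 1.
(~q) alone gives q = 0.
Now (q) is unsatisfied and unit — conflict.
So every satisfying assignment has p = True.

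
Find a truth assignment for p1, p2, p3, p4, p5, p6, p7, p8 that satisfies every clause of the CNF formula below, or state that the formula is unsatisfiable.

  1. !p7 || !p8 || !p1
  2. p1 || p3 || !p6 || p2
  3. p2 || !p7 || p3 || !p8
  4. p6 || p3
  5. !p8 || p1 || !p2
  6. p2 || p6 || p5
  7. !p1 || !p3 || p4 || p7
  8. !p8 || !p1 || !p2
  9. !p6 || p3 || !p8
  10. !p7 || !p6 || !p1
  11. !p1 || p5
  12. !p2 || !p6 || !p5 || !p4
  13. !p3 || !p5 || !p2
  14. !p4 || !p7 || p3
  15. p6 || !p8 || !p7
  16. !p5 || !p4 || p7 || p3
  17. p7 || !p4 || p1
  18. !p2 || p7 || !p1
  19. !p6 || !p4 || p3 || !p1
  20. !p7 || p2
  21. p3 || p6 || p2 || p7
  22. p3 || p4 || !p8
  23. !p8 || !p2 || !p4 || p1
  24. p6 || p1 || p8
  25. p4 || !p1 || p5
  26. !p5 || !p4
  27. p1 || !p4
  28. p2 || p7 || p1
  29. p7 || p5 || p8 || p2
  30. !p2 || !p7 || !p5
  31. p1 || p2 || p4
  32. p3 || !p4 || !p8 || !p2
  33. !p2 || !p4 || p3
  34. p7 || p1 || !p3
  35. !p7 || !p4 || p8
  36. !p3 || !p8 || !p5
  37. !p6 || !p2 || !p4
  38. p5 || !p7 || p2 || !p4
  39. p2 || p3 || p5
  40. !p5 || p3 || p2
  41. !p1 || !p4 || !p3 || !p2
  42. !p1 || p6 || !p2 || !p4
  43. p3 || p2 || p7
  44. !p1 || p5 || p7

Try p6 = true.
Try p3 = true.
Try p7 = true.
The clause (!p1) is unit, so p1 = false.
The clause (p2) is unit, so p2 = true.
The clause (!p8) is unit, so p8 = false.
The clause (!p5) is unit, so p5 = false.
The clause (!p4) is unit, so p4 = false.
Every clause now holds.

p1=false, p2=true, p3=true, p4=false, p5=false, p6=true, p7=true, p8=false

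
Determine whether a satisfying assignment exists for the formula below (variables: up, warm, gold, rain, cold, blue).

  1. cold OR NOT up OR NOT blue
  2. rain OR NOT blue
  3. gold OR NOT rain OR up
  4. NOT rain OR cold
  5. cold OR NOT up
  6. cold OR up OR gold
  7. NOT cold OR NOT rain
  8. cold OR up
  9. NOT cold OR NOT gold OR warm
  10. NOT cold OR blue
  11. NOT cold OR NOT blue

Branch on rain: set rain = true.
The clause (cold) is unit, so cold = true.
That conflicts with the unit clause (NOT cold).
Undo rain and try rain = false.
The clause (NOT blue) is unit, so blue = false.
The clause (NOT cold) is unit, so cold = false.
The clause (NOT up) is unit, so up = false.
That conflicts with the unit clause (up).
Neither rain = true nor rain = false works.
No assignment satisfies every clause.

Unsatisfiable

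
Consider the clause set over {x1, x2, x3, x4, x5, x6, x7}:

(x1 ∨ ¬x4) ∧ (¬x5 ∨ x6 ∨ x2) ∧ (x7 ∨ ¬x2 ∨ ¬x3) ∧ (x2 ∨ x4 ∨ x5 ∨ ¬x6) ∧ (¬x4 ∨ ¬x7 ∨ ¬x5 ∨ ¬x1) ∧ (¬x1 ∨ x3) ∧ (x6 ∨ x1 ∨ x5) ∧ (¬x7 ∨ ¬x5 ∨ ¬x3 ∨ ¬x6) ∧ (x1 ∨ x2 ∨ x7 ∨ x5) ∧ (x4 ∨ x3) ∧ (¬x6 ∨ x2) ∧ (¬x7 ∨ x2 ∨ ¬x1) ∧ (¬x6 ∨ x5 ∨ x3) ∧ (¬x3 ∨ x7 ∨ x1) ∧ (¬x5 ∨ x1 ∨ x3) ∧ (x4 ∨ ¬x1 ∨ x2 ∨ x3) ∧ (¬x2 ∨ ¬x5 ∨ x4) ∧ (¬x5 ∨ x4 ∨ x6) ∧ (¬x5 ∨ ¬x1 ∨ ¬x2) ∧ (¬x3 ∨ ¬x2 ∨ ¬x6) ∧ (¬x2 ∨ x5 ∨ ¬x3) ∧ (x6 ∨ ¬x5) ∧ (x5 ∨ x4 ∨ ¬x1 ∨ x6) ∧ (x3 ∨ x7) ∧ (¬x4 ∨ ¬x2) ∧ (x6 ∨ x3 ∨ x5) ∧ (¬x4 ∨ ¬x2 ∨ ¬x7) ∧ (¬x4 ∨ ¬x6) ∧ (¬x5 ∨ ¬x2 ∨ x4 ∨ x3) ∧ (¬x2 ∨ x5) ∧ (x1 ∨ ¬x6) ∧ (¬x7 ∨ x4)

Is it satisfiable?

Branch on x1: set x1 = True.
The clause (x3) is unit, so x3 = True.
Branch on x7: set x7 = False.
The clause (¬x2) is unit, so x2 = False.
The clause (¬x6) is unit, so x6 = False.
The clause (¬x5) is unit, so x5 = False.
The clause (x4) is unit, so x4 = True.
All clauses are satisfied.
A satisfying assignment: x1: True, x2: False, x3: True, x4: True, x5: False, x6: False, x7: False.

Yes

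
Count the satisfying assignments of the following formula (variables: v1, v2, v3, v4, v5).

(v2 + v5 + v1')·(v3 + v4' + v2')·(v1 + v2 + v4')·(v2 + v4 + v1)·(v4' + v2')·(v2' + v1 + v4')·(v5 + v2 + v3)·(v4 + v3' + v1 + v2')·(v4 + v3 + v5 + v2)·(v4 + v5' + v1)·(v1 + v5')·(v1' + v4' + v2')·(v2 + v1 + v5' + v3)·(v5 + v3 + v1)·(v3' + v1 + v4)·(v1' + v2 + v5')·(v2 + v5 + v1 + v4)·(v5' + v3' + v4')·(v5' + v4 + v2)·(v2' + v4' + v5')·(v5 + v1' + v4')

4

There are 2^5 = 32 truth assignments over (v1, v2, v3, v4, v5).
Split on v1. With v1 = 1, the clauses containing v1 are satisfied and v1' drops from the rest; 4 of the 2^4 = 16 assignments to the other variables satisfy what remains.
With v1 = 0, by the same count on the reduced clause set, 0 assignments work.
(One model: v1=T, v2=T, v3=F, v4=F, v5=F.)
Total: 4 + 0 = 4.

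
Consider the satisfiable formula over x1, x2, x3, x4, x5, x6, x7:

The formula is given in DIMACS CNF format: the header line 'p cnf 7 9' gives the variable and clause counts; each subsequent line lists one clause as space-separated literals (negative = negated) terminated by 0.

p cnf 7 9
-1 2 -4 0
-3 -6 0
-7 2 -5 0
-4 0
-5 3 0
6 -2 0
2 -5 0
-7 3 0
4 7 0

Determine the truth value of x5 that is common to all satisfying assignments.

Suppose x5 = True.
From the singleton clause (¬x4), x4 = False.
From the singleton clause (x3), x3 = True.
From the singleton clause (¬x6), x6 = False.
From the singleton clause (¬x2), x2 = False.
But (x2) is also a unit clause — contradiction.
So every satisfying assignment has x5 = False.

False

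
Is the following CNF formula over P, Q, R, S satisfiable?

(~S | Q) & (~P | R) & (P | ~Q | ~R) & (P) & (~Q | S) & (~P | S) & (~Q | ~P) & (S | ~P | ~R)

Unsatisfiable

The clause (P) is unit, so P = 1.
The clause (R) is unit, so R = 1.
The clause (S) is unit, so S = 1.
The clause (Q) is unit, so Q = 1.
That conflicts with the unit clause (~Q).
No assignment satisfies every clause.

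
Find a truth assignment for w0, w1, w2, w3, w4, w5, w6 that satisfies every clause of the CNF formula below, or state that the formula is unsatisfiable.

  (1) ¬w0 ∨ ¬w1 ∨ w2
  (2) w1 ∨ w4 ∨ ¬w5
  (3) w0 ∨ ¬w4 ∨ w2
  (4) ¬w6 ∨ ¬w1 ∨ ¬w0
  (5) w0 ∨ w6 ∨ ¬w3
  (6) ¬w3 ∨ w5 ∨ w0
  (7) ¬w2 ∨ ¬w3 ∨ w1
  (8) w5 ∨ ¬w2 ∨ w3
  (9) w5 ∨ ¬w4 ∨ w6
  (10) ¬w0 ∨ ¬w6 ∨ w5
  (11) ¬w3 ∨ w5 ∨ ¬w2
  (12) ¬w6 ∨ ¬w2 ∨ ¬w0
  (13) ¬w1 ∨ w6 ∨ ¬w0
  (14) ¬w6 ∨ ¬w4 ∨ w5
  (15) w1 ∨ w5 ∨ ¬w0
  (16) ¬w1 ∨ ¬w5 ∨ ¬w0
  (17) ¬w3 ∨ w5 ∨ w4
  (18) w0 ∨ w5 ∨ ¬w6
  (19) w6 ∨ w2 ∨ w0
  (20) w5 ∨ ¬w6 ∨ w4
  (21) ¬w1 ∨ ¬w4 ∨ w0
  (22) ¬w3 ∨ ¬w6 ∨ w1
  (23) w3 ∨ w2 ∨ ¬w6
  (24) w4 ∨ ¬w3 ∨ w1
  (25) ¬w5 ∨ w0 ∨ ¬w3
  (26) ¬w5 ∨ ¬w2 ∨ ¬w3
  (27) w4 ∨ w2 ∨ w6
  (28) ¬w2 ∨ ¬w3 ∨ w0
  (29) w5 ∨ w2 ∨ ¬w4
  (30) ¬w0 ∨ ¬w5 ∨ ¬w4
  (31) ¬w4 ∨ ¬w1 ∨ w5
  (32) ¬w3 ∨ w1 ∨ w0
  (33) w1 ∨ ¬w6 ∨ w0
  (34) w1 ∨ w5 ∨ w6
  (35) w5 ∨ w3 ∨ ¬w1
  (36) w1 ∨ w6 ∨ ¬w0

Try w0 = False.
Try w4 = True.
From the singleton clause (w2), w2 = True.
From the singleton clause (¬w1), w1 = False.
From the singleton clause (¬w3), w3 = False.
From the singleton clause (w5), w5 = True.
From the singleton clause (¬w6), w6 = False.
All clauses are satisfied.

w0=False,  w1=False,  w2=True,  w3=False,  w4=True,  w5=True,  w6=False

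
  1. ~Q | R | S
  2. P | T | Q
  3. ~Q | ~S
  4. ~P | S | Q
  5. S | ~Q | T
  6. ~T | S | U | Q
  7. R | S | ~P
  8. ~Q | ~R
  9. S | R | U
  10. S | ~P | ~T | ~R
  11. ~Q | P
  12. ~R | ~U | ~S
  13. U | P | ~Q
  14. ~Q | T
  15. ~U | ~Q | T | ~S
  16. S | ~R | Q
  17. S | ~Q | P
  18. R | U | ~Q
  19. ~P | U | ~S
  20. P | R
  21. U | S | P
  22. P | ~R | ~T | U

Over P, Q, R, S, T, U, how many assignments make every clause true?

2

There are 2^6 = 64 truth assignments over (P, Q, R, S, T, U).
Split on S. With S = 1, the clauses containing S are satisfied and ~S drops from the rest; 2 of the 2^5 = 32 assignments to the other variables satisfy what remains.
With S = 0, by the same count on the reduced clause set, 0 assignments work.
Total: 2 + 0 = 2.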